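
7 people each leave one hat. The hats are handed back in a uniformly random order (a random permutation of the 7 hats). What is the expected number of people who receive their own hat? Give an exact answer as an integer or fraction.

Let Xᵢ = 1 if person i gets their own hat. For each i, P(Xᵢ=1) = 1/7.
By linearity of expectation, E[X₁+…+X_7] = 7·(1/7) = 1.

1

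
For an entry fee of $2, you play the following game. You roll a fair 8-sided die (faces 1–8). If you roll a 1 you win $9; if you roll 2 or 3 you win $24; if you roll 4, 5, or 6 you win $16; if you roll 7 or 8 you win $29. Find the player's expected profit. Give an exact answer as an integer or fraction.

147/8 dollars

E[payout] = (1/8)·9 + (3/8)·16 + (1/4)·24 + (1/4)·29 = 163/8
Expected profit = 163/8 − 2 = 147/8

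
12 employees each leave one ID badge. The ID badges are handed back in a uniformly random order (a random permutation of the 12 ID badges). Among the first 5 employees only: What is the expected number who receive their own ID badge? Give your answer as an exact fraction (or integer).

Let Xᵢ = 1 if person i gets their own ID badge. For each i, P(Xᵢ=1) = 1/12.
By linearity of expectation, E[X₁+…+X_5] = 5·(1/12) = 5/12.

5/12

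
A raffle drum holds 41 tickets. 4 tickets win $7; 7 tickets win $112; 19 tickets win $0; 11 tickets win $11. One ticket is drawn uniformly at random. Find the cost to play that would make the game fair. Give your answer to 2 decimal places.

$22.76

E[payout] = (4/41)·7 + (7/41)·112 + (19/41)·0 + (11/41)·11 = 933/41
Fair fee = E[payout] = 933/41 ≈ $22.76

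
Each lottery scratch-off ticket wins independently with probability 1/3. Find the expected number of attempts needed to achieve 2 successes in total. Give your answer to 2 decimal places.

By linearity (sum of 2 independent geometric waits), E[trials] = 2/p = 2/(1/3) = 6.
≈ 6.00

6.00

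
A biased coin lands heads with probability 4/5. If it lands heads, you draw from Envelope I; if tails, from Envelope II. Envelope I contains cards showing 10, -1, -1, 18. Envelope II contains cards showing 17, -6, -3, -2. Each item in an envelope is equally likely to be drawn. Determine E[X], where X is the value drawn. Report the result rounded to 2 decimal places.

E[X | Envelope I] = (10 − 1 − 1 + 18)/4 = 13/2
E[X | Envelope II] = (17 − 6 − 3 − 2)/4 = 3/2
E[X] = (4/5)·13/2 + (1/5)·3/2 = 11/2 ≈ 5.50

5.50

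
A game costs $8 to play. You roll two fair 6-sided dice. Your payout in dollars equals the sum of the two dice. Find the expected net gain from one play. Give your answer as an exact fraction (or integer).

Distribution of the sum of the two dice: 2 w.p. 1/36, 3 w.p. 1/18, 4 w.p. 1/12, 5 w.p. 1/9, 6 w.p. 5/36, 7 w.p. 1/6, …
E[payout] = (1/36)·2 + (1/18)·3 + (1/12)·4 + (1/9)·5 + (5/36)·6 + (1/6)·7 + (5/36)·8 + (1/9)·9 + (1/12)·10 + (1/18)·11 + (1/36)·12 = 7
Expected profit = 7 − 8 = -1

-$1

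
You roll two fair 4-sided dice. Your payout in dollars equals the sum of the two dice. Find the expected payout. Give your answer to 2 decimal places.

Distribution of the sum of the two dice: 2 w.p. 1/16, 3 w.p. 1/8, 4 w.p. 3/16, 5 w.p. 1/4, 6 w.p. 3/16, 7 w.p. 1/8, …
E[payout] = (1/16)·2 + (1/8)·3 + (3/16)·4 + (1/4)·5 + (3/16)·6 + (1/8)·7 + (1/16)·8 = 5
≈ $5.00

$5.00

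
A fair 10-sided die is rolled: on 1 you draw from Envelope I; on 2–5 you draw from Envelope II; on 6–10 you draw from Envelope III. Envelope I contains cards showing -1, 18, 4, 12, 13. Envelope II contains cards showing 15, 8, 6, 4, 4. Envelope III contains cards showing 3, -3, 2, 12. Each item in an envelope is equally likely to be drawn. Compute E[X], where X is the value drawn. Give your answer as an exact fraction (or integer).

563/100

E[X | Envelope I] = (-1 + 18 + 4 + 12 + 13)/5 = 46/5
E[X | Envelope II] = (15 + 8 + 6 + 4 + 4)/5 = 37/5
E[X | Envelope III] = (3 − 3 + 2 + 12)/4 = 7/2
E[X] = (1/10)·46/5 + (2/5)·37/5 + (1/2)·7/2 = 563/100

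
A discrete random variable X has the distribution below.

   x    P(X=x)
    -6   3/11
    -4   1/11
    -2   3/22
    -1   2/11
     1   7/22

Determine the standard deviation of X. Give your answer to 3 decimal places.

2.785

E[X] = -47/22, E[X²] = 271/22
Var(X) = E[X²] − (E[X])² = 271/22 − 2209/484 = 3753/484
SD(X) = √(3753/484) ≈ 2.785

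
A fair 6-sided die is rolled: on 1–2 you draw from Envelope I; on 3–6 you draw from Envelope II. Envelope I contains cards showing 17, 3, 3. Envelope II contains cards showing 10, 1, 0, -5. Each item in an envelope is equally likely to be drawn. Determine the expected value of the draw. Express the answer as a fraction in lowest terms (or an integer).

E[X | Envelope I] = (17 + 3 + 3)/3 = 23/3
E[X | Envelope II] = (10 + 1 + 0 − 5)/4 = 3/2
E[X] = (1/3)·23/3 + (2/3)·3/2 = 32/9

32/9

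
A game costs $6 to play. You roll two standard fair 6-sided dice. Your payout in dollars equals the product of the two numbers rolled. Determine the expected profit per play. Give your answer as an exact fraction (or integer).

Distribution of the product of the two numbers rolled: 1 w.p. 1/36, 2 w.p. 1/18, 3 w.p. 1/18, 4 w.p. 1/12, 5 w.p. 1/18, 6 w.p. 1/9, …
E[payout] = (1/36)·1 + (1/18)·2 + (1/18)·3 + (1/12)·4 + (1/18)·5 + (1/9)·6 + (1/18)·8 + (1/36)·9 + (1/18)·10 + (1/9)·12 + (1/18)·15 + (1/36)·16 + (1/18)·18 + (1/18)·20 + (1/18)·24 + (1/36)·25 + (1/18)·30 + (1/36)·36 = 49/4
Expected profit = 49/4 − 6 = 25/4

25/4 dollars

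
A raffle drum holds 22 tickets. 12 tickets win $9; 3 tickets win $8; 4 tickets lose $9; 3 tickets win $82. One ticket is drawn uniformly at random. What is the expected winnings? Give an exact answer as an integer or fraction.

171/11 dollars

E[payout] = (12/22)·9 + (3/22)·8 + (4/22)·(-9) + (3/22)·82 = 171/11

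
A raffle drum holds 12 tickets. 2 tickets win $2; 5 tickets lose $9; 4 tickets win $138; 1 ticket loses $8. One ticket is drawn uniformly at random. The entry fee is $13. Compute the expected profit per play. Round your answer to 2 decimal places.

$28.92

E[payout] = (2/12)·2 + (5/12)·(-9) + (4/12)·138 + (1/12)·(-8) = 503/12
Expected profit = 503/12 − 13 = 347/12 ≈ $28.92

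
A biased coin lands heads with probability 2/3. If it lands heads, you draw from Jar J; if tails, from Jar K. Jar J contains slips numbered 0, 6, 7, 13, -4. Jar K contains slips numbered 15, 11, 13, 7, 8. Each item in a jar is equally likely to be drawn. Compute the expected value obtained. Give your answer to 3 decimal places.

E[X | Jar J] = (0 + 6 + 7 + 13 − 4)/5 = 22/5
E[X | Jar K] = (15 + 11 + 13 + 7 + 8)/5 = 54/5
E[X] = (2/3)·22/5 + (1/3)·54/5 = 98/15 ≈ 6.533

6.533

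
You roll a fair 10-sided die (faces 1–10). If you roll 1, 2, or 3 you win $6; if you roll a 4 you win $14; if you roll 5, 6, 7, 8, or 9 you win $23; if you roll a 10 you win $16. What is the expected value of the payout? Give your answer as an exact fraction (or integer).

E[payout] = (3/10)·6 + (1/10)·14 + (1/10)·16 + (1/2)·23 = 163/10

163/10 dollars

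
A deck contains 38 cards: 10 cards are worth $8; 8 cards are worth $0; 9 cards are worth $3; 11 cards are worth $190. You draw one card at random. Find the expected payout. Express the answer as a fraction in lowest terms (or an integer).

E[payout] = (10/38)·8 + (8/38)·0 + (9/38)·3 + (11/38)·190 = 2197/38

2197/38 dollars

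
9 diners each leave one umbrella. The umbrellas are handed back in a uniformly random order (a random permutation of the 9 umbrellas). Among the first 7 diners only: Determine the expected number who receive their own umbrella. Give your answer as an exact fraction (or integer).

Let Xᵢ = 1 if person i gets their own umbrella. For each i, P(Xᵢ=1) = 1/9.
By linearity of expectation, E[X₁+…+X_7] = 7·(1/9) = 7/9.

7/9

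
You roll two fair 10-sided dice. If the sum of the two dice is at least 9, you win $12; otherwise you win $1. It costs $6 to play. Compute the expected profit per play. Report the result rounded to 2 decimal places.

$2.92

E[payout] = (7/25)·1 + (18/25)·12 = 223/25
Expected profit = 223/25 − 6 = 73/25 ≈ $2.92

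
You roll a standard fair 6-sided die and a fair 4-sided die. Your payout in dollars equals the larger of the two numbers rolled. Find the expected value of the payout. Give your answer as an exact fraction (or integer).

Distribution of the larger of the two numbers rolled: 1 w.p. 1/24, 2 w.p. 1/8, 3 w.p. 5/24, 4 w.p. 7/24, 5 w.p. 1/6, 6 w.p. 1/6
E[payout] = (1/24)·1 + (1/8)·2 + (5/24)·3 + (7/24)·4 + (1/6)·5 + (1/6)·6 = 47/12

47/12 dollars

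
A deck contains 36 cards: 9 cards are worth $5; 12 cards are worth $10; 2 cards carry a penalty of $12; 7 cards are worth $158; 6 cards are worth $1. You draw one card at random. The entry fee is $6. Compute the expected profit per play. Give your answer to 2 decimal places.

E[payout] = (9/36)·5 + (12/36)·10 + (2/36)·(-12) + (7/36)·158 + (6/36)·1 = 1253/36
Expected profit = 1253/36 − 6 = 1037/36 ≈ $28.81

$28.81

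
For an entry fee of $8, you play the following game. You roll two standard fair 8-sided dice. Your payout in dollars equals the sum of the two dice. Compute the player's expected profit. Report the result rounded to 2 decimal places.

Distribution of the sum of the two dice: 2 w.p. 1/64, 3 w.p. 1/32, 4 w.p. 3/64, 5 w.p. 1/16, 6 w.p. 5/64, 7 w.p. 3/32, …
E[payout] = (1/64)·2 + (1/32)·3 + (3/64)·4 + (1/16)·5 + (5/64)·6 + (3/32)·7 + (7/64)·8 + (1/8)·9 + (7/64)·10 + (3/32)·11 + (5/64)·12 + (1/16)·13 + (3/64)·14 + (1/32)·15 + (1/64)·16 = 9
Expected profit = 9 − 8 = 1 ≈ $1.00

$1.00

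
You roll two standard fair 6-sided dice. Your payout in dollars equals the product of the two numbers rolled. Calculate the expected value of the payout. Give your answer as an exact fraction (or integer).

Distribution of the product of the two numbers rolled: 1 w.p. 1/36, 2 w.p. 1/18, 3 w.p. 1/18, 4 w.p. 1/12, 5 w.p. 1/18, 6 w.p. 1/9, …
E[payout] = (1/36)·1 + (1/18)·2 + (1/18)·3 + (1/12)·4 + (1/18)·5 + (1/9)·6 + (1/18)·8 + (1/36)·9 + (1/18)·10 + (1/9)·12 + (1/18)·15 + (1/36)·16 + (1/18)·18 + (1/18)·20 + (1/18)·24 + (1/36)·25 + (1/18)·30 + (1/36)·36 = 49/4

49/4 dollars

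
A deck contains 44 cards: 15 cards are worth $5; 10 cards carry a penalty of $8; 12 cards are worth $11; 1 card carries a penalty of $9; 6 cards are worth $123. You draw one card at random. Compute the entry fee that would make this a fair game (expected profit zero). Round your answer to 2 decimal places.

E[payout] = (15/44)·5 + (10/44)·(-8) + (12/44)·11 + (1/44)·(-9) + (6/44)·123 = 214/11
Fair fee = E[payout] = 214/11 ≈ $19.45

$19.45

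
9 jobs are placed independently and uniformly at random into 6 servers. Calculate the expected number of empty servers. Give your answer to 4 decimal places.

1.1628

Let Xⱼ=1 if server j is empty. P(Xⱼ=1) = ((6-1)/6)^9 = 1953125/10077696.
By linearity, E[#empty] = 6·1953125/10077696 = 1953125/1679616.
≈ 1.1628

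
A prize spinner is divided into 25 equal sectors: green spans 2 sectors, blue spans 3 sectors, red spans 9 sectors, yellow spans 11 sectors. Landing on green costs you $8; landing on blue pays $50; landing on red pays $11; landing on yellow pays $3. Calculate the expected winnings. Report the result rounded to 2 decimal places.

$10.64

E[payout] = (2/25)·(-8) + (3/25)·50 + (9/25)·11 + (11/25)·3 = 266/25
≈ $10.64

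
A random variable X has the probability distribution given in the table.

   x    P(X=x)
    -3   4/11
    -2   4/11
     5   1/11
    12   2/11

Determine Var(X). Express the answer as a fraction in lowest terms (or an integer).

E[X] = (4/11)·(-3) + (4/11)·(-2) + (1/11)·5 + (2/11)·12 = 9/11
E[X²] = (4/11)·9 + (4/11)·4 + (1/11)·25 + (2/11)·144 = 365/11
Var(X) = 365/11 − (9/11)² = 3934/121

3934/121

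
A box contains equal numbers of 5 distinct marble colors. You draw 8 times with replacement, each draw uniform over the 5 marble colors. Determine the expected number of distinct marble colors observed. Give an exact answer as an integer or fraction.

Let Xⱼ=1 if type j appears at least once. P(Xⱼ=1) = 1 − ((5−1)/5)^8 = 325089/390625.
E[#distinct] = 5·325089/390625 = 325089/78125.

325089/78125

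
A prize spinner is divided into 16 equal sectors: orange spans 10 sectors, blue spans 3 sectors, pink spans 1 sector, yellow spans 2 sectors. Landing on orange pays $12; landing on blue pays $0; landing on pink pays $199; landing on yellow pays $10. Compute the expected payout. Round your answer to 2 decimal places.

E[payout] = (10/16)·12 + (3/16)·0 + (1/16)·199 + (2/16)·10 = 339/16
≈ $21.19

$21.19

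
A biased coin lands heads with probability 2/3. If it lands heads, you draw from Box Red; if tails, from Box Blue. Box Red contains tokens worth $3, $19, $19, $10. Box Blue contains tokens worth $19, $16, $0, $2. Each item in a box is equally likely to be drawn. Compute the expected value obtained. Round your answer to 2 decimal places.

$11.58

E[X | Box Red] = (3 + 19 + 19 + 10)/4 = 51/4
E[X | Box Blue] = (19 + 16 + 0 + 2)/4 = 37/4
E[X] = (2/3)·51/4 + (1/3)·37/4 = 139/12 ≈ 11.58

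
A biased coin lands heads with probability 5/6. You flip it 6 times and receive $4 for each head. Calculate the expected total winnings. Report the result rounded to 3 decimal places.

E[#heads] = 6·5/6 = 5 (linearity over flips).
E[winnings] = 4·5 = 20.
≈ 20.000

$20.000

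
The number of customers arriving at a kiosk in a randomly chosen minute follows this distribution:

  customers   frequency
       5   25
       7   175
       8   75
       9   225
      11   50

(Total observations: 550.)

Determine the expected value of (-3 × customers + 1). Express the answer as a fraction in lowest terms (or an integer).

-521/22

Total = 550, so P(customers=5) = 25/550, etc.
E[-3x+1] = (1/22)·(-14) + (7/22)·(-20) + (3/22)·(-23) + (9/22)·(-26) + (1/11)·(-32)
     = -521/22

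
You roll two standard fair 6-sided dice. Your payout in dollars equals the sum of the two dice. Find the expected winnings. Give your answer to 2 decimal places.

Distribution of the sum of the two dice: 2 w.p. 1/36, 3 w.p. 1/18, 4 w.p. 1/12, 5 w.p. 1/9, 6 w.p. 5/36, 7 w.p. 1/6, …
E[payout] = (1/36)·2 + (1/18)·3 + (1/12)·4 + (1/9)·5 + (5/36)·6 + (1/6)·7 + (5/36)·8 + (1/9)·9 + (1/12)·10 + (1/18)·11 + (1/36)·12 = 7
≈ $7.00

$7.00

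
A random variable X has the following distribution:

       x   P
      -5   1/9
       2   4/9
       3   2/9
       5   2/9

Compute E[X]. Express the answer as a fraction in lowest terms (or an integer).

19/9

E[X] = (1/9)·(-5) + (4/9)·2 + (2/9)·3 + (2/9)·5
     = 19/9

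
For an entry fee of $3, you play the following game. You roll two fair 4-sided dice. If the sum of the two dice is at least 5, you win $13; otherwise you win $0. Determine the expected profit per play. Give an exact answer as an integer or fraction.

E[payout] = (3/8)·0 + (5/8)·13 = 65/8
Expected profit = 65/8 − 3 = 41/8

41/8 dollars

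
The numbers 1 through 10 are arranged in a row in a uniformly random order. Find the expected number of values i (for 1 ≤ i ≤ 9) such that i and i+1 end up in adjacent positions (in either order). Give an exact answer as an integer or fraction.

9/5

For each i ∈ {1,…,9}, let Xᵢ = 1 if i and i+1 are adjacent. P(Xᵢ=1) = 2·(10−1)!/10! = 2/10.
By linearity, E[ΣXᵢ] = (9)·(2/10) = 9/5.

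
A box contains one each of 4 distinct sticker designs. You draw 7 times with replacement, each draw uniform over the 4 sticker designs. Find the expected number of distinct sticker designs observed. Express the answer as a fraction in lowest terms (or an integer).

Let Xⱼ=1 if type j appears at least once. P(Xⱼ=1) = 1 − ((4−1)/4)^7 = 14197/16384.
E[#distinct] = 4·14197/16384 = 14197/4096.

14197/4096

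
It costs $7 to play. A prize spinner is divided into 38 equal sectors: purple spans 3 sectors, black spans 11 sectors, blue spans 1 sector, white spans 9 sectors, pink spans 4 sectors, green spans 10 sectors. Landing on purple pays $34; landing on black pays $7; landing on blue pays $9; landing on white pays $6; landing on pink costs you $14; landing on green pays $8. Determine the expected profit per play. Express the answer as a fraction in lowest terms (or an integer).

E[payout] = (3/38)·34 + (11/38)·7 + (1/38)·9 + (9/38)·6 + (4/38)·(-14) + (10/38)·8 = 7
Expected profit = 7 − 7 = 0

$0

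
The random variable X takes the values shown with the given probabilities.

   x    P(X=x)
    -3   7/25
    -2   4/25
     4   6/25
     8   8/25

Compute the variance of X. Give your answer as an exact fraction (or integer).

13694/625

E[X] = (7/25)·(-3) + (4/25)·(-2) + (6/25)·4 + (8/25)·8 = 59/25
E[X²] = (7/25)·9 + (4/25)·4 + (6/25)·16 + (8/25)·64 = 687/25
Var(X) = 687/25 − (59/25)² = 13694/625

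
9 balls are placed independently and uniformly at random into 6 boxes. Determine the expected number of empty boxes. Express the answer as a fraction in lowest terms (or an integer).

1953125/1679616

Let Xⱼ=1 if box j is empty. P(Xⱼ=1) = ((6-1)/6)^9 = 1953125/10077696.
By linearity, E[#empty] = 6·1953125/10077696 = 1953125/1679616.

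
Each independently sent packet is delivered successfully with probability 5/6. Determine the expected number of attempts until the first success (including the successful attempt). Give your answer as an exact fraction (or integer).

For a geometric distribution, E[trials] = 1/p = 1/(5/6) = 6/5.

6/5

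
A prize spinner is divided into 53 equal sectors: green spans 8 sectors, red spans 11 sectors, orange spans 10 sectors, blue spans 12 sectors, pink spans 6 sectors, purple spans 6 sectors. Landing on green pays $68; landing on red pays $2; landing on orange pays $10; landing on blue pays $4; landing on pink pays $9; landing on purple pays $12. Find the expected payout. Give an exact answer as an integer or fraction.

E[payout] = (8/53)·68 + (11/53)·2 + (10/53)·10 + (12/53)·4 + (6/53)·9 + (6/53)·12 = 840/53

840/53 dollars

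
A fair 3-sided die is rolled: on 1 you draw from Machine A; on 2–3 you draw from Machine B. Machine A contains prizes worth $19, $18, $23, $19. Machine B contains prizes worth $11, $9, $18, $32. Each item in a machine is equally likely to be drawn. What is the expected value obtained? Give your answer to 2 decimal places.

$18.25

E[X | Machine A] = (19 + 18 + 23 + 19)/4 = 79/4
E[X | Machine B] = (11 + 9 + 18 + 32)/4 = 35/2
E[X] = (1/3)·79/4 + (2/3)·35/2 = 73/4 ≈ 18.25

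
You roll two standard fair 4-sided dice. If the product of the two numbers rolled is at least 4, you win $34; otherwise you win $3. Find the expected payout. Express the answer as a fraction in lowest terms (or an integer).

E[payout] = (5/16)·3 + (11/16)·34 = 389/16

389/16 dollars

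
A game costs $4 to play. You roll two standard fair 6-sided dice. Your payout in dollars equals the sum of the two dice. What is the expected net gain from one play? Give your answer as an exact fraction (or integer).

$3

Distribution of the sum of the two dice: 2 w.p. 1/36, 3 w.p. 1/18, 4 w.p. 1/12, 5 w.p. 1/9, 6 w.p. 5/36, 7 w.p. 1/6, …
E[payout] = (1/36)·2 + (1/18)·3 + (1/12)·4 + (1/9)·5 + (5/36)·6 + (1/6)·7 + (5/36)·8 + (1/9)·9 + (1/12)·10 + (1/18)·11 + (1/36)·12 = 7
Expected profit = 7 − 4 = 3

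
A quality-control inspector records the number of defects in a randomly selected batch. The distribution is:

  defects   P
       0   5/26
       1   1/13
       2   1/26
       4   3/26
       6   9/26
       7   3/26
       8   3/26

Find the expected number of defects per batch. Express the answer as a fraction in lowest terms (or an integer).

115/26

E[X] = (5/26)·0 + (1/13)·1 + (1/26)·2 + (3/26)·4 + (9/26)·6 + (3/26)·7 + (3/26)·8
     = 115/26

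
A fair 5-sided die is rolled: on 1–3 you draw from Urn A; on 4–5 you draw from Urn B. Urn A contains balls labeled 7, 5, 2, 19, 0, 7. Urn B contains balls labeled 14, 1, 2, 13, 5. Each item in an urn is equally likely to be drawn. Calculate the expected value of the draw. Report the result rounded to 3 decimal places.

6.800

E[X | Urn A] = (7 + 5 + 2 + 19 + 0 + 7)/6 = 20/3
E[X | Urn B] = (14 + 1 + 2 + 13 + 5)/5 = 7
E[X] = (3/5)·20/3 + (2/5)·7 = 34/5 ≈ 6.800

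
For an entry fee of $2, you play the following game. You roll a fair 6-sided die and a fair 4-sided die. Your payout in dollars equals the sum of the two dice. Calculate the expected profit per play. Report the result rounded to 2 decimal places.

$4.00

Distribution of the sum of the two dice: 2 w.p. 1/24, 3 w.p. 1/12, 4 w.p. 1/8, 5 w.p. 1/6, 6 w.p. 1/6, 7 w.p. 1/6, …
E[payout] = (1/24)·2 + (1/12)·3 + (1/8)·4 + (1/6)·5 + (1/6)·6 + (1/6)·7 + (1/8)·8 + (1/12)·9 + (1/24)·10 = 6
Expected profit = 6 − 2 = 4 ≈ $4.00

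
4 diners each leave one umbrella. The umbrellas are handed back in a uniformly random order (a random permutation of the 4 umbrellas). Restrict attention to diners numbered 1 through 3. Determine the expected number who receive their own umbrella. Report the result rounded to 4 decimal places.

Let Xᵢ = 1 if person i gets their own umbrella. For each i, P(Xᵢ=1) = 1/4.
By linearity of expectation, E[X₁+…+X_3] = 3·(1/4) = 3/4.
≈ 0.7500

0.7500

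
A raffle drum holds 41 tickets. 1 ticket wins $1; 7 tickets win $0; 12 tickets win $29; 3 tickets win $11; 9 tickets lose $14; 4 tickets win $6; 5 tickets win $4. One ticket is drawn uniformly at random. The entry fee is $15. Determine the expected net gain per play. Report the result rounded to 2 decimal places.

-$7.68

E[payout] = (1/41)·1 + (7/41)·0 + (12/41)·29 + (3/41)·11 + (9/41)·(-14) + (4/41)·6 + (5/41)·4 = 300/41
Expected profit = 300/41 − 15 = -315/41 ≈ -$7.68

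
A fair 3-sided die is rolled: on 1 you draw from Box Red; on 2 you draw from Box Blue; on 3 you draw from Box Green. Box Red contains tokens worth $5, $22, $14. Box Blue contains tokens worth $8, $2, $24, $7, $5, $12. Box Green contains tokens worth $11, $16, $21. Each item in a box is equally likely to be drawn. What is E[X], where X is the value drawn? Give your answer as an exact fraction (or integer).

E[X | Box Red] = (5 + 22 + 14)/3 = 41/3
E[X | Box Blue] = (8 + 2 + 24 + 7 + 5 + 12)/6 = 29/3
E[X | Box Green] = (11 + 16 + 21)/3 = 16
E[X] = (1/3)·41/3 + (1/3)·29/3 + (1/3)·16 = 118/9

118/9 dollars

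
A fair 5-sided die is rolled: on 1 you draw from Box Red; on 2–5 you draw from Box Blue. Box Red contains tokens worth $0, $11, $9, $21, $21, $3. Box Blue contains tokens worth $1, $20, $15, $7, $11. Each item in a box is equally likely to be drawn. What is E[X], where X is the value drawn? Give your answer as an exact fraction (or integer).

E[X | Box Red] = (0 + 11 + 9 + 21 + 21 + 3)/6 = 65/6
E[X | Box Blue] = (1 + 20 + 15 + 7 + 11)/5 = 54/5
E[X] = (1/5)·65/6 + (4/5)·54/5 = 1621/150

1621/150 dollars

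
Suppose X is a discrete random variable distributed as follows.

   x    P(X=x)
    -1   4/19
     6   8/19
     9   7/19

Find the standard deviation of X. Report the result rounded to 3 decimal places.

E[X] = 107/19, E[X²] = 859/19
Var(X) = E[X²] − (E[X])² = 859/19 − 11449/361 = 4872/361
SD(X) = √(4872/361) ≈ 3.674

3.674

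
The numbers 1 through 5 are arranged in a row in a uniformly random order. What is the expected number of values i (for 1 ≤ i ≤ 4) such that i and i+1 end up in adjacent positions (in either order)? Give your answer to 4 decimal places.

1.6000

For each i ∈ {1,…,4}, let Xᵢ = 1 if i and i+1 are adjacent. P(Xᵢ=1) = 2·(5−1)!/5! = 2/5.
By linearity, E[ΣXᵢ] = (4)·(2/5) = 8/5.
≈ 1.6000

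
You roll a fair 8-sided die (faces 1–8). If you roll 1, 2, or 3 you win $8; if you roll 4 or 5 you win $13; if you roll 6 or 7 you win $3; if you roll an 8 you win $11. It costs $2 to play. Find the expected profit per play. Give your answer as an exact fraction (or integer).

51/8 dollars

E[payout] = (1/4)·3 + (3/8)·8 + (1/8)·11 + (1/4)·13 = 67/8
Expected profit = 67/8 − 2 = 51/8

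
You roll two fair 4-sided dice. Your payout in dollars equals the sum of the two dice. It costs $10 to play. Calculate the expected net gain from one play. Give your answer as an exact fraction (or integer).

-$5

Distribution of the sum of the two dice: 2 w.p. 1/16, 3 w.p. 1/8, 4 w.p. 3/16, 5 w.p. 1/4, 6 w.p. 3/16, 7 w.p. 1/8, …
E[payout] = (1/16)·2 + (1/8)·3 + (3/16)·4 + (1/4)·5 + (3/16)·6 + (1/8)·7 + (1/16)·8 = 5
Expected profit = 5 − 10 = -5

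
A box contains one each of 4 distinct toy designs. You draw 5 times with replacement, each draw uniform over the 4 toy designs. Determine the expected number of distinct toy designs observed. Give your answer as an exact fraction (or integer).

781/256

Let Xⱼ=1 if type j appears at least once. P(Xⱼ=1) = 1 − ((4−1)/4)^5 = 781/1024.
E[#distinct] = 4·781/1024 = 781/256.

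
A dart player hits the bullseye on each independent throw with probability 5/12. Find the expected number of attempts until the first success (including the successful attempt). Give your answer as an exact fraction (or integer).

For a geometric distribution, E[trials] = 1/p = 1/(5/12) = 12/5.

12/5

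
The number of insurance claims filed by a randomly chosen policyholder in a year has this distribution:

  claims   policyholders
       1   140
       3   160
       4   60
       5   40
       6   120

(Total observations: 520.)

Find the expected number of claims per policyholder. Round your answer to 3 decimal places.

Total = 520, so P(claims=1) = 140/520, etc.
E[X] = (7/26)·1 + (4/13)·3 + (3/26)·4 + (1/13)·5 + (3/13)·6
     = 89/26 ≈ 3.423

3.423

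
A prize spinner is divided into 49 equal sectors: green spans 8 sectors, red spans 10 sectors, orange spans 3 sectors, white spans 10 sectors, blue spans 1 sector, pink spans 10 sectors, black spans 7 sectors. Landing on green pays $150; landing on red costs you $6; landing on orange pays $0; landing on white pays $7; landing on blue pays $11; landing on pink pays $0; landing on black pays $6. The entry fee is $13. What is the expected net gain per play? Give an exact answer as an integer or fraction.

626/49 dollars

E[payout] = (8/49)·150 + (10/49)·(-6) + (3/49)·0 + (10/49)·7 + (1/49)·11 + (10/49)·0 + (7/49)·6 = 1263/49
Expected profit = 1263/49 − 13 = 626/49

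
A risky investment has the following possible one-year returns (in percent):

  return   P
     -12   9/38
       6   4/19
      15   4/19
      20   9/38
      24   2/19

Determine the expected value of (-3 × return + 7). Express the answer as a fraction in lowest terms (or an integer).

E[-3x+7] = (9/38)·43 + (4/19)·(-11) + (4/19)·(-38) + (9/38)·(-53) + (2/19)·(-65)
     = -371/19

-371/19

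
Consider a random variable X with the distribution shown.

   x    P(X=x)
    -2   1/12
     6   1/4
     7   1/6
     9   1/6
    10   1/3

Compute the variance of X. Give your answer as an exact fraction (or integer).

95/9

E[X] = (1/12)·(-2) + (1/4)·6 + (1/6)·7 + (1/6)·9 + (1/3)·10 = 22/3
E[X²] = (1/12)·4 + (1/4)·36 + (1/6)·49 + (1/6)·81 + (1/3)·100 = 193/3
Var(X) = 193/3 − (22/3)² = 95/9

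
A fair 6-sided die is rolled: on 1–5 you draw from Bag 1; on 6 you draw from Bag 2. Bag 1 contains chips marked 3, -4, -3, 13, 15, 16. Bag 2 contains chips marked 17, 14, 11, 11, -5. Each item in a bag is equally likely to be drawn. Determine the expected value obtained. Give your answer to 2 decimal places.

7.16

E[X | Bag 1] = (3 − 4 − 3 + 13 + 15 + 16)/6 = 20/3
E[X | Bag 2] = (17 + 14 + 11 + 11 − 5)/5 = 48/5
E[X] = (5/6)·20/3 + (1/6)·48/5 = 322/45 ≈ 7.16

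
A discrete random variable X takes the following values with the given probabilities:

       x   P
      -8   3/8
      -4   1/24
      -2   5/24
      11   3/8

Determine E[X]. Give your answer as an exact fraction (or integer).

E[X] = (3/8)·(-8) + (1/24)·(-4) + (5/24)·(-2) + (3/8)·11
     = 13/24

13/24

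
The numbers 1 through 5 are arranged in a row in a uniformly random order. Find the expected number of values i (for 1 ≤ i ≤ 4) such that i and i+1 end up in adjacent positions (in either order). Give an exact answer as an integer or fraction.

8/5

For each i ∈ {1,…,4}, let Xᵢ = 1 if i and i+1 are adjacent. P(Xᵢ=1) = 2·(5−1)!/5! = 2/5.
By linearity, E[ΣXᵢ] = (4)·(2/5) = 8/5.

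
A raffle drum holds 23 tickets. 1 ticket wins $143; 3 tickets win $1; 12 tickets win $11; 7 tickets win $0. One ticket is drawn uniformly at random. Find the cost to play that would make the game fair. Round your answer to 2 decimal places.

E[payout] = (1/23)·143 + (3/23)·1 + (12/23)·11 + (7/23)·0 = 278/23
Fair fee = E[payout] = 278/23 ≈ $12.09

$12.09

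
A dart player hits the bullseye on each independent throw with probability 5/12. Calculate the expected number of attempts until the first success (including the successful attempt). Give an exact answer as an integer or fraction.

12/5

For a geometric distribution, E[trials] = 1/p = 1/(5/12) = 12/5.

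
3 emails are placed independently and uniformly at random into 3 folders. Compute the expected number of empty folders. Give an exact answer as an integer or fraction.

Let Xⱼ=1 if folder j is empty. P(Xⱼ=1) = ((3-1)/3)^3 = 8/27.
By linearity, E[#empty] = 3·8/27 = 8/9.

8/9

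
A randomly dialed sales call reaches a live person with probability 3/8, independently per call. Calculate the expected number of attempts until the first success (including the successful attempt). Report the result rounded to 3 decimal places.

For a geometric distribution, E[trials] = 1/p = 1/(3/8) = 8/3.
≈ 2.667

2.667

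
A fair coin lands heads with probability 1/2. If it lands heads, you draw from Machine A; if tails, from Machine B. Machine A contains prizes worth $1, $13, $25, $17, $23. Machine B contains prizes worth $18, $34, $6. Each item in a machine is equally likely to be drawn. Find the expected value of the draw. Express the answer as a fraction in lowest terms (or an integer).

527/30 dollars

E[X | Machine A] = (1 + 13 + 25 + 17 + 23)/5 = 79/5
E[X | Machine B] = (18 + 34 + 6)/3 = 58/3
E[X] = (1/2)·79/5 + (1/2)·58/3 = 527/30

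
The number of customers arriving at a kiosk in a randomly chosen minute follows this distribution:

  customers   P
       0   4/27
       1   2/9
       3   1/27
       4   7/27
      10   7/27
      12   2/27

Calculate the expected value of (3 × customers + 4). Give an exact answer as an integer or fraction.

E[3x+4] = (4/27)·4 + (2/9)·7 + (1/27)·13 + (7/27)·16 + (7/27)·34 + (2/27)·40
     = 167/9

167/9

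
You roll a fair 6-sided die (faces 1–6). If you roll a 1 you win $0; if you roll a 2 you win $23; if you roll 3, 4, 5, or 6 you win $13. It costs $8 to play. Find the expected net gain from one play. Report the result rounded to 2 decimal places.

E[payout] = (1/6)·0 + (2/3)·13 + (1/6)·23 = 25/2
Expected profit = 25/2 − 8 = 9/2 ≈ $4.50

$4.50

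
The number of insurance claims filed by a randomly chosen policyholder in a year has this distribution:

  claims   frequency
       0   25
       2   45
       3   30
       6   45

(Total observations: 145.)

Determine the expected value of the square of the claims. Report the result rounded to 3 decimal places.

Total = 145, so P(claims=0) = 25/145, etc.
E[X²] = (5/29)·0 + (9/29)·4 + (6/29)·9 + (9/29)·36
     = 414/29 ≈ 14.276

14.276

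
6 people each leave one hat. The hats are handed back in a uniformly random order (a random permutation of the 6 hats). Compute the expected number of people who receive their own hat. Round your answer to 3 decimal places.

Let Xᵢ = 1 if person i gets their own hat. For each i, P(Xᵢ=1) = 1/6.
By linearity of expectation, E[X₁+…+X_6] = 6·(1/6) = 1.
≈ 1.000

1.000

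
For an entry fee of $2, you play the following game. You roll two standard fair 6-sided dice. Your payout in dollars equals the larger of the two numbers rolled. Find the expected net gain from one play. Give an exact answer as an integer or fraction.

89/36 dollars

Distribution of the larger of the two numbers rolled: 1 w.p. 1/36, 2 w.p. 1/12, 3 w.p. 5/36, 4 w.p. 7/36, 5 w.p. 1/4, 6 w.p. 11/36
E[payout] = (1/36)·1 + (1/12)·2 + (5/36)·3 + (7/36)·4 + (1/4)·5 + (11/36)·6 = 161/36
Expected profit = 161/36 − 2 = 89/36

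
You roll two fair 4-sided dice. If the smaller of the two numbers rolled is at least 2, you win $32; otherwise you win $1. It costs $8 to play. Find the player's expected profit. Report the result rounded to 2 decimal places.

$10.44

E[payout] = (7/16)·1 + (9/16)·32 = 295/16
Expected profit = 295/16 − 8 = 167/16 ≈ $10.44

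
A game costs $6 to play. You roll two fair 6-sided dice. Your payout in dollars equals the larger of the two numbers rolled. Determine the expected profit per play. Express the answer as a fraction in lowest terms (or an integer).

-55/36 dollars

Distribution of the larger of the two numbers rolled: 1 w.p. 1/36, 2 w.p. 1/12, 3 w.p. 5/36, 4 w.p. 7/36, 5 w.p. 1/4, 6 w.p. 11/36
E[payout] = (1/36)·1 + (1/12)·2 + (5/36)·3 + (7/36)·4 + (1/4)·5 + (11/36)·6 = 161/36
Expected profit = 161/36 − 6 = -55/36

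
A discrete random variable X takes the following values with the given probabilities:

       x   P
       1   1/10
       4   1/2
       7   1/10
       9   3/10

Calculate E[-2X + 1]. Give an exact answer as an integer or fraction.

E[-2x+1] = (1/10)·(-1) + (1/2)·(-7) + (1/10)·(-13) + (3/10)·(-17)
     = -10

-10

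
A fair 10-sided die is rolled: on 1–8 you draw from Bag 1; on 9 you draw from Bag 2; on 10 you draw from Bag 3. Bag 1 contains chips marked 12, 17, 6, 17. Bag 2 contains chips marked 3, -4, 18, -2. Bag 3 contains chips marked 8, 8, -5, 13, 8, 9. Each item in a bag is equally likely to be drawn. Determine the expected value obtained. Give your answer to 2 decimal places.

E[X | Bag 1] = (12 + 17 + 6 + 17)/4 = 13
E[X | Bag 2] = (3 − 4 + 18 − 2)/4 = 15/4
E[X | Bag 3] = (8 + 8 − 5 + 13 + 8 + 9)/6 = 41/6
E[X] = (4/5)·13 + (1/10)·15/4 + (1/10)·41/6 = 275/24 ≈ 11.46

11.46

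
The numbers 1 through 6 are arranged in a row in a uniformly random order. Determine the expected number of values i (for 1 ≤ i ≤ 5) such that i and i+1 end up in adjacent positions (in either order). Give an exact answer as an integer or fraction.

For each i ∈ {1,…,5}, let Xᵢ = 1 if i and i+1 are adjacent. P(Xᵢ=1) = 2·(6−1)!/6! = 2/6.
By linearity, E[ΣXᵢ] = (5)·(2/6) = 5/3.

5/3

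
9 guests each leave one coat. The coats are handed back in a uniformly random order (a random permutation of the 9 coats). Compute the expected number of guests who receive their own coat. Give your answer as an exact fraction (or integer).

1

Let Xᵢ = 1 if person i gets their own coat. For each i, P(Xᵢ=1) = 1/9.
By linearity of expectation, E[X₁+…+X_9] = 9·(1/9) = 1.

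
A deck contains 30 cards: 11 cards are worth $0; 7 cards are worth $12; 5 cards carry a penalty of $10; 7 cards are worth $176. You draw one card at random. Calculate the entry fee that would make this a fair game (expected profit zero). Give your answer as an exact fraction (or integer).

211/5 dollars

E[payout] = (11/30)·0 + (7/30)·12 + (5/30)·(-10) + (7/30)·176 = 211/5
Fair fee = E[payout] = 211/5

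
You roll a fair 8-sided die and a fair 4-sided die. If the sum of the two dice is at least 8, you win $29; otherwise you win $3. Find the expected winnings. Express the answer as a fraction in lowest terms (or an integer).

E[payout] = (9/16)·3 + (7/16)·29 = 115/8

115/8 dollars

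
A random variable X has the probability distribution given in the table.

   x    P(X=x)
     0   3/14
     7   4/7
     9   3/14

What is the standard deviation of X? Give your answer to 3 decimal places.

E[X] = 83/14, E[X²] = 635/14
Var(X) = E[X²] − (E[X])² = 635/14 − 6889/196 = 2001/196
SD(X) = √(2001/196) ≈ 3.195

3.195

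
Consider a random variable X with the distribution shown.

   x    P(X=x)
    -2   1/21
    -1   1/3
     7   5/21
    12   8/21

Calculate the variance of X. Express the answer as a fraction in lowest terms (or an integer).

14684/441

E[X] = (1/21)·(-2) + (1/3)·(-1) + (5/21)·7 + (8/21)·12 = 122/21
E[X²] = (1/21)·4 + (1/3)·1 + (5/21)·49 + (8/21)·144 = 1408/21
Var(X) = 1408/21 − (122/21)² = 14684/441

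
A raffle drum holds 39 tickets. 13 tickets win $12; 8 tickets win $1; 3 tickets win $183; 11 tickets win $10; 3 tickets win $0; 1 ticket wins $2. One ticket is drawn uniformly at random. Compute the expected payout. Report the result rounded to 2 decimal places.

E[payout] = (13/39)·12 + (8/39)·1 + (3/39)·183 + (11/39)·10 + (3/39)·0 + (1/39)·2 = 275/13
≈ $21.15

$21.15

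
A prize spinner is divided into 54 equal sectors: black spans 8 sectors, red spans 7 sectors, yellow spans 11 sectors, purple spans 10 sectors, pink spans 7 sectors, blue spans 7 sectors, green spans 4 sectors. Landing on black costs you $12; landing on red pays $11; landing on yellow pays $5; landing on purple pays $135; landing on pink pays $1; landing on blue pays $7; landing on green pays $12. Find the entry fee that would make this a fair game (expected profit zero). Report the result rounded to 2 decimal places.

E[payout] = (8/54)·(-12) + (7/54)·11 + (11/54)·5 + (10/54)·135 + (7/54)·1 + (7/54)·7 + (4/54)·12 = 745/27
Fair fee = E[payout] = 745/27 ≈ $27.59

$27.59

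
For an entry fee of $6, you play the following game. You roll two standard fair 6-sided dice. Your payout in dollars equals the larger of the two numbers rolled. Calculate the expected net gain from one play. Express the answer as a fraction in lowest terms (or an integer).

-55/36 dollars

Distribution of the larger of the two numbers rolled: 1 w.p. 1/36, 2 w.p. 1/12, 3 w.p. 5/36, 4 w.p. 7/36, 5 w.p. 1/4, 6 w.p. 11/36
E[payout] = (1/36)·1 + (1/12)·2 + (5/36)·3 + (7/36)·4 + (1/4)·5 + (11/36)·6 = 161/36
Expected profit = 161/36 − 6 = -55/36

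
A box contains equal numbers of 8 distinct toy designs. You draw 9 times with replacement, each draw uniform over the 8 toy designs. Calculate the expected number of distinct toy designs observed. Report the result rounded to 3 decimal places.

Let Xⱼ=1 if type j appears at least once. P(Xⱼ=1) = 1 − ((8−1)/8)^9 = 93864121/134217728.
E[#distinct] = 8·93864121/134217728 = 93864121/16777216.
≈ 5.595

5.595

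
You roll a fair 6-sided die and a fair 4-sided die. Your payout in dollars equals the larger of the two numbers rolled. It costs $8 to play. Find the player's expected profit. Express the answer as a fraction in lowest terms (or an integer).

Distribution of the larger of the two numbers rolled: 1 w.p. 1/24, 2 w.p. 1/8, 3 w.p. 5/24, 4 w.p. 7/24, 5 w.p. 1/6, 6 w.p. 1/6
E[payout] = (1/24)·1 + (1/8)·2 + (5/24)·3 + (7/24)·4 + (1/6)·5 + (1/6)·6 = 47/12
Expected profit = 47/12 − 8 = -49/12

-49/12 dollars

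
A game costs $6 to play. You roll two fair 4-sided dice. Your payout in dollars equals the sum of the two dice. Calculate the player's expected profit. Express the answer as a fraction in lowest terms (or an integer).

-$1

Distribution of the sum of the two dice: 2 w.p. 1/16, 3 w.p. 1/8, 4 w.p. 3/16, 5 w.p. 1/4, 6 w.p. 3/16, 7 w.p. 1/8, …
E[payout] = (1/16)·2 + (1/8)·3 + (3/16)·4 + (1/4)·5 + (3/16)·6 + (1/8)·7 + (1/16)·8 = 5
Expected profit = 5 − 6 = -1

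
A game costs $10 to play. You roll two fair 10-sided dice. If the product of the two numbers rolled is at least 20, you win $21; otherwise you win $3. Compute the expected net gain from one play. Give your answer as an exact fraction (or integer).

E[payout] = (21/50)·3 + (29/50)·21 = 336/25
Expected profit = 336/25 − 10 = 86/25

86/25 dollars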